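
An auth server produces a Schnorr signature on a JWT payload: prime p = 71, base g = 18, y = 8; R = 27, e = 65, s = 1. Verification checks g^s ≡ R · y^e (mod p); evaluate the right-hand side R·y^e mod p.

Squares mod 71: 8^1≡8, 8^2≡64, 8^4≡49, 8^8≡58, 8^16≡27, 8^32≡19, 8^64≡6
65 = 64 + 1, so 8^65 ≡ 6·8 ≡ 48 (mod 71)
R · y^e ≡ 27·48 = 1296 ≡ 18 (mod 71)

18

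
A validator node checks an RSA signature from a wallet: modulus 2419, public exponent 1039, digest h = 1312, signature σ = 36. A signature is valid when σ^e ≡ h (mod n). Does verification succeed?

σ^1039 mod 2419 = 910
The recovered value 910 does not match the digest 1312.

fails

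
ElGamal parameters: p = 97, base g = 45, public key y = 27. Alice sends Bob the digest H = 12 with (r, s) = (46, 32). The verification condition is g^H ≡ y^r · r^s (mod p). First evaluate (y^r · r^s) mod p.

33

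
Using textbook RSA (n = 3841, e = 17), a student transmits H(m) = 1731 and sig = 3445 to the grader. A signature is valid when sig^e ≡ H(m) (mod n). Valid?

no

sig^2 ≡ 3445^2 = 11868025 ≡ 3176
sig^4 ≡ 3176^2 = 10086976 ≡ 510
sig^8 ≡ 510^2 = 260100 ≡ 2753
sig^16 ≡ 2753^2 = 7579009 ≡ 716
17 = 16 + 1, so sig^17 ≡ 716·3445 ≡ 698 (mod 3841)
The recovered value 698 does not match the digest 1731.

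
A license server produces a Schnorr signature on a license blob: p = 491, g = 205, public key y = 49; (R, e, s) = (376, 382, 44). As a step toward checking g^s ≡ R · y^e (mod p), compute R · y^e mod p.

163

Squares mod 491: 49^1≡49, 49^2≡437, 49^4≡461, 49^8≡409, 49^16≡341, 49^32≡405, 49^64≡31, 49^128≡470, 49^256≡441
382 = 256 + 64 + 32 + 16 + 8 + 4 + 2, so 49^382 ≡ 441·31·405·341·409·461·437 ≡ 417 (mod 491)
R · y^e ≡ 376·417 = 156792 ≡ 163 (mod 491)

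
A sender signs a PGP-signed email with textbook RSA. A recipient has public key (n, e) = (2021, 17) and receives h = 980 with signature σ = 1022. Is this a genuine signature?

genuine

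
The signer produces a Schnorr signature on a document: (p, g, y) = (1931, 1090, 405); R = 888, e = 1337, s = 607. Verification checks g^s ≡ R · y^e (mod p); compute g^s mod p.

371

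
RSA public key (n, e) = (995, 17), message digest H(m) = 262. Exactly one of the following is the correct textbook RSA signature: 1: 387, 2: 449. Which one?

1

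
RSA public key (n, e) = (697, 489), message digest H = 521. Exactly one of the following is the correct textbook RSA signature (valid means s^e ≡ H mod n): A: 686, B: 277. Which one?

A

Candidate A: 686^2 = 470596 ≡ 121; 686^4 ≡ 121^2 = 14641 ≡ 4; 686^8 ≡ 4^2 = 16; 686^16 ≡ 16^2 = 256; 686^32 ≡ 256^2 = 65536 ≡ 18; 686^64 ≡ 18^2 = 324; 686^128 ≡ 324^2 = 104976 ≡ 426; 686^256 ≡ 426^2 = 181476 ≡ 256; 489 = 256 + 128 + 64 + 32 + 8 + 1, so 686^489 ≡ 256·426·324·18·16·686 ≡ 521 (mod 697)
  → matches H = 521
Candidate B: 277^2 = 76729 ≡ 59; 277^4 ≡ 59^2 = 3481 ≡ 693; 277^8 ≡ 693^2 = 480249 ≡ 16; 277^16 ≡ 16^2 = 256; 277^32 ≡ 256^2 = 65536 ≡ 18; 277^64 ≡ 18^2 = 324; 277^128 ≡ 324^2 = 104976 ≡ 426; 277^256 ≡ 426^2 = 181476 ≡ 256; 489 = 256 + 128 + 64 + 32 + 8 + 1, so 277^489 ≡ 256·426·324·18·16·277 ≡ 250 (mod 697)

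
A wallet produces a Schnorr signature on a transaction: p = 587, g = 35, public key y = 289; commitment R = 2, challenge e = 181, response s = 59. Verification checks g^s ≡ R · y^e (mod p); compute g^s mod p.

508

35^2 = 1225 ≡ 51
35^4 ≡ 51^2 = 2601 ≡ 253
35^8 ≡ 253^2 = 64009 ≡ 26
35^16 ≡ 26^2 = 676 ≡ 89
35^32 ≡ 89^2 = 7921 ≡ 290
59 = 32 + 16 + 8 + 2 + 1, so 35^59 ≡ 290·89·26·51·35 ≡ 508 (mod 587)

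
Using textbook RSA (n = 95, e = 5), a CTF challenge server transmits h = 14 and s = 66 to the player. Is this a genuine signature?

forged

Squares mod 95: s^1≡66, s^2≡81, s^4≡6
5 = 4 + 1, so s^5 ≡ 6·66 ≡ 16 (mod 95)
The recovered value 16 does not match the digest 14.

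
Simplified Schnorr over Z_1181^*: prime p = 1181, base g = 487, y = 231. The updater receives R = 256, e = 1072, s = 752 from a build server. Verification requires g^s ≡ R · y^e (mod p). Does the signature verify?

g^s mod p:
487^2 = 237169 ≡ 969
487^4 ≡ 969^2 = 938961 ≡ 66
487^8 ≡ 66^2 = 4356 ≡ 813
487^16 ≡ 813^2 = 660969 ≡ 790
487^32 ≡ 790^2 = 624100 ≡ 532
487^64 ≡ 532^2 = 283024 ≡ 765
487^128 ≡ 765^2 = 585225 ≡ 630
487^256 ≡ 630^2 = 396900 ≡ 84
487^512 ≡ 84^2 = 7056 ≡ 1151
752 = 512 + 128 + 64 + 32 + 16, so 487^752 ≡ 1151·630·765·532·790 ≡ 236 (mod 1181)
R · y^e mod p:
231^2 = 53361 ≡ 216
231^4 ≡ 216^2 = 46656 ≡ 597
231^8 ≡ 597^2 = 356409 ≡ 928
231^16 ≡ 928^2 = 861184 ≡ 235
231^32 ≡ 235^2 = 55225 ≡ 899
231^64 ≡ 899^2 = 808201 ≡ 397
231^128 ≡ 397^2 = 157609 ≡ 536
231^256 ≡ 536^2 = 287296 ≡ 313
231^512 ≡ 313^2 = 97969 ≡ 1127
231^1024 ≡ 1127^2 = 1270129 ≡ 554
1072 = 1024 + 32 + 16, so 231^1072 ≡ 554·899·235 ≡ 167 (mod 1181)
256·167 = 42752 ≡ 236 (mod 1181)
236 ≡ 236 (mod 1181); signature holds.

verifies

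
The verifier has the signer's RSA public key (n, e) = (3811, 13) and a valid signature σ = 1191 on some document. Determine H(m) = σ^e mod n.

σ^2 ≡ 1191^2 = 1418481 ≡ 789
σ^4 ≡ 789^2 = 622521 ≡ 1328
σ^8 ≡ 1328^2 = 1763584 ≡ 2902
13 = 8 + 4 + 1, so σ^13 ≡ 2902·1328·1191 ≡ 773 (mod 3811)

773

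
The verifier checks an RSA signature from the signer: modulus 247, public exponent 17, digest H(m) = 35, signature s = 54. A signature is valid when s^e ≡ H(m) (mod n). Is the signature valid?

s^17 mod 247 = 6
6 ≠ 35, so verification fails.

invalid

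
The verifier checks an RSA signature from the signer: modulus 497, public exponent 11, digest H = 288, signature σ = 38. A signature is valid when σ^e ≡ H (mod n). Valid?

no

σ^11 mod 497 = 432
σ^11 mod 497 = 432, but H = 288.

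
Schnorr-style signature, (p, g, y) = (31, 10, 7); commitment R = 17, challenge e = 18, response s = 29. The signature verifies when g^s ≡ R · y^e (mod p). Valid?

no

g^s mod p:
10^29 mod 31 = 28
R · y^e mod p:
7^18 mod 31 = 2
17·2 = 34 ≡ 3 (mod 31)
28 ≠ 3; the check fails.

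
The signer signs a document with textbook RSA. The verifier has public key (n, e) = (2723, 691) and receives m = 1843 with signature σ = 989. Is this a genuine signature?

Squares mod 2723: σ^1≡989, σ^2≡564, σ^4≡2228, σ^8≡2678, σ^16≡2025, σ^32≡2510, σ^64≡1801, σ^128≡508, σ^256≡2102, σ^512≡1698
691 = 512 + 128 + 32 + 16 + 2 + 1, so σ^691 ≡ 1698·508·2510·2025·564·989 ≡ 1843 (mod 2723)
Since 1843 equals the digest 1843, verification succeeds.

genuine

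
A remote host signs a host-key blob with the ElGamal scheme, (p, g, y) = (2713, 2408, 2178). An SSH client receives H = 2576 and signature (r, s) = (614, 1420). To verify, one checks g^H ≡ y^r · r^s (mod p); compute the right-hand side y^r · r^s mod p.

2178^614 mod 2713 = 2098
614^1420 mod 2713 = 1072
y^r · r^s ≡ 2098·1072 = 2249056 ≡ 2692 (mod 2713)

2692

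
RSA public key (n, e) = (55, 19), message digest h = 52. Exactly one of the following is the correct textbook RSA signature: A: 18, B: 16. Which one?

A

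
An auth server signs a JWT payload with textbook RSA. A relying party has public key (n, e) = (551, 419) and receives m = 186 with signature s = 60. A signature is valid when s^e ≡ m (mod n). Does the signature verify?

does not verify

Squares mod 551: s^1≡60, s^2≡294, s^4≡480, s^8≡82, s^16≡112, s^32≡422, s^64≡111, s^128≡199, s^256≡480
419 = 256 + 128 + 32 + 2 + 1, so s^419 ≡ 480·199·422·294·60 ≡ 15 (mod 551)
The recovered value 15 does not match the digest 186.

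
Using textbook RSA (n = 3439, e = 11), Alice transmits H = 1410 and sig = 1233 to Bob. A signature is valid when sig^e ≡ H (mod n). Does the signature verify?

verifies

sig^2 ≡ 1233^2 = 1520289 ≡ 251
sig^4 ≡ 251^2 = 63001 ≡ 1099
sig^8 ≡ 1099^2 = 1207801 ≡ 712
11 = 8 + 2 + 1, so sig^11 ≡ 712·251·1233 ≡ 1410 (mod 3439)
sig^11 mod 3439 = 1410 matches H.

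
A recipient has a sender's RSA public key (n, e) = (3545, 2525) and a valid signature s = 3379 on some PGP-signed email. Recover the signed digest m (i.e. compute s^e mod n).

s^2525 mod 3545 = 2239

2239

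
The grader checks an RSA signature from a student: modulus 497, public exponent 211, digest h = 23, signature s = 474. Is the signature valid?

invalid

Squares mod 497: s^1≡474, s^2≡32, s^4≡30, s^8≡403, s^16≡387, s^32≡172, s^64≡261, s^128≡32
211 = 128 + 64 + 16 + 2 + 1, so s^211 ≡ 32·261·387·32·474 ≡ 474 (mod 497)
474 ≠ 23, so verification fails.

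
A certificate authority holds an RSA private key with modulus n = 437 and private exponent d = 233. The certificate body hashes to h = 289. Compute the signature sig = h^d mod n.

Squares mod 437: h^1≡289, h^2≡54, h^4≡294, h^8≡347, h^16≡234, h^32≡131, h^64≡118, h^128≡377
233 = 128 + 64 + 32 + 8 + 1, so h^233 ≡ 377·118·131·347·289 ≡ 100 (mod 437)

100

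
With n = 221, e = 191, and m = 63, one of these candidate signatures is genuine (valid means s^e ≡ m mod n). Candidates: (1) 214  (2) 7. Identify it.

1

Candidate 1: Squares mod 221: 214^1≡214, 214^2≡49, 214^4≡191, 214^8≡16, 214^16≡35, 214^32≡120, 214^64≡35, 214^128≡120; 191 = 128 + 32 + 16 + 8 + 4 + 2 + 1, so 214^191 ≡ 120·120·35·16·191·49·214 ≡ 63 (mod 221)
  → matches m = 63
Candidate 2: Squares mod 221: 7^1≡7, 7^2≡49, 7^4≡191, 7^8≡16, 7^16≡35, 7^32≡120, 7^64≡35, 7^128≡120; 191 = 128 + 32 + 16 + 8 + 4 + 2 + 1, so 7^191 ≡ 120·120·35·16·191·49·7 ≡ 158 (mod 221)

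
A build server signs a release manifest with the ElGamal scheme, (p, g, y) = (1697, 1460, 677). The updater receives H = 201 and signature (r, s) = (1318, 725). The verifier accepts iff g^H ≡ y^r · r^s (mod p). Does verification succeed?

passes

Left side g^H mod p:
1460^2 = 2131600 ≡ 168
1460^4 ≡ 168^2 = 28224 ≡ 1072
1460^8 ≡ 1072^2 = 1149184 ≡ 315
1460^16 ≡ 315^2 = 99225 ≡ 799
1460^32 ≡ 799^2 = 638401 ≡ 329
1460^64 ≡ 329^2 = 108241 ≡ 1330
1460^128 ≡ 1330^2 = 1768900 ≡ 626
201 = 128 + 64 + 8 + 1, so 1460^201 ≡ 626·1330·315·1460 ≡ 74 (mod 1697)
Right side y^r · r^s mod p:
677^2 = 458329 ≡ 139
677^4 ≡ 139^2 = 19321 ≡ 654
677^8 ≡ 654^2 = 427716 ≡ 72
677^16 ≡ 72^2 = 5184 ≡ 93
677^32 ≡ 93^2 = 8649 ≡ 164
677^64 ≡ 164^2 = 26896 ≡ 1441
677^128 ≡ 1441^2 = 2076481 ≡ 1050
677^256 ≡ 1050^2 = 1102500 ≡ 1147
677^512 ≡ 1147^2 = 1315609 ≡ 434
677^1024 ≡ 434^2 = 188356 ≡ 1686
1318 = 1024 + 256 + 32 + 4 + 2, so 677^1318 ≡ 1686·1147·164·654·139 ≡ 145 (mod 1697)
1318^2 = 1737124 ≡ 1093
1318^4 ≡ 1093^2 = 1194649 ≡ 1658
1318^8 ≡ 1658^2 = 2748964 ≡ 1521
1318^16 ≡ 1521^2 = 2313441 ≡ 430
1318^32 ≡ 430^2 = 184900 ≡ 1624
1318^64 ≡ 1624^2 = 2637376 ≡ 238
1318^128 ≡ 238^2 = 56644 ≡ 643
1318^256 ≡ 643^2 = 413449 ≡ 1078
1318^512 ≡ 1078^2 = 1162084 ≡ 1336
725 = 512 + 128 + 64 + 16 + 4 + 1, so 1318^725 ≡ 1336·643·238·430·1658·1318 ≡ 1323 (mod 1697)
145·1323 = 191835 ≡ 74 (mod 1697)
74 ≡ 74 (mod 1697), so the signature is genuine.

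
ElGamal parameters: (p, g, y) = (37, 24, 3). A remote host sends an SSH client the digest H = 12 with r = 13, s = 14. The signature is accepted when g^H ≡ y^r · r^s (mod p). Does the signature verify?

verifies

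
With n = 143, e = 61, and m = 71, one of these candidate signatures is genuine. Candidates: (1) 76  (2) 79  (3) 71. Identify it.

Candidate 1: 76^61 mod 143 = 76
Candidate 2: 79^61 mod 143 = 79
Candidate 3: 71^61 mod 143 = 71
  → matches m = 71

3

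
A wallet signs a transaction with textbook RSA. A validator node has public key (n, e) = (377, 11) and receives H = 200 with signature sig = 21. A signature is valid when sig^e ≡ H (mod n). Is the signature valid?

sig^2 ≡ 21^2 = 441 ≡ 64
sig^4 ≡ 64^2 = 4096 ≡ 326
sig^8 ≡ 326^2 = 106276 ≡ 339
11 = 8 + 2 + 1, so sig^11 ≡ 339·64·21 ≡ 200 (mod 377)
200 = H, so the signature checks out.

valid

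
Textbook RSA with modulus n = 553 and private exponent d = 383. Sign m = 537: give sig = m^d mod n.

164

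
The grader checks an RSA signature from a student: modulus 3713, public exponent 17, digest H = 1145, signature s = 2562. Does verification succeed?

Squares mod 3713: s^1≡2562, s^2≡2973, s^4≡1789, s^8≡3628, s^16≡3512
17 = 16 + 1, so s^17 ≡ 3512·2562 ≡ 1145 (mod 3713)
s^17 mod 3713 = 1145 matches H.

passes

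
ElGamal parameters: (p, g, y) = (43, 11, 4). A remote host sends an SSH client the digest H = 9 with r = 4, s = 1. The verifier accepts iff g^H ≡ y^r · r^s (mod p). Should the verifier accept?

Left side g^H mod p:
Squares mod 43: 11^1≡11, 11^2≡35, 11^4≡21, 11^8≡11
9 = 8 + 1, so 11^9 ≡ 11·11 ≡ 35 (mod 43)
Right side y^r · r^s mod p:
Squares mod 43: 4^1≡4, 4^2≡16, 4^4≡41
4^4 ≡ 41 (mod 43)
4^1 mod 43 = 4
41·4 = 164 ≡ 35 (mod 43)
35 ≡ 35 (mod 43), so the signature is genuine.

accept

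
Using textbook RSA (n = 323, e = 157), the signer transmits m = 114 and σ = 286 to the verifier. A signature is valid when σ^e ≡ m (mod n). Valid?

Squares mod 323: σ^1≡286, σ^2≡77, σ^4≡115, σ^8≡305, σ^16≡1, σ^32≡1, σ^64≡1, σ^128≡1
157 = 128 + 16 + 8 + 4 + 1, so σ^157 ≡ 1·1·305·115·286 ≡ 39 (mod 323)
The recovered value 39 does not match the digest 114.

no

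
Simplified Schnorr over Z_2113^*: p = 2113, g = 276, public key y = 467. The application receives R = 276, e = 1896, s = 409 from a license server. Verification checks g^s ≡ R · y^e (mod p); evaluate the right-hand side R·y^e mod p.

843

467^1896 mod 2113 = 1450
R · y^e ≡ 276·1450 = 400200 ≡ 843 (mod 2113)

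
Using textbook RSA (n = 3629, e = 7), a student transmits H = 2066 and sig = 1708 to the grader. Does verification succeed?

sig^7 mod 3629 = 3615
sig^7 mod 3629 = 3615, but H = 2066.

fails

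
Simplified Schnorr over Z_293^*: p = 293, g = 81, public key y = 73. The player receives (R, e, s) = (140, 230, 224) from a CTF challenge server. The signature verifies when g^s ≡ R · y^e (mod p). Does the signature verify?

g^s mod p:
81^2 = 6561 ≡ 115
81^4 ≡ 115^2 = 13225 ≡ 40
81^8 ≡ 40^2 = 1600 ≡ 135
81^16 ≡ 135^2 = 18225 ≡ 59
81^32 ≡ 59^2 = 3481 ≡ 258
81^64 ≡ 258^2 = 66564 ≡ 53
81^128 ≡ 53^2 = 2809 ≡ 172
224 = 128 + 64 + 32, so 81^224 ≡ 172·53·258 ≡ 17 (mod 293)
R · y^e mod p:
73^2 = 5329 ≡ 55
73^4 ≡ 55^2 = 3025 ≡ 95
73^8 ≡ 95^2 = 9025 ≡ 235
73^16 ≡ 235^2 = 55225 ≡ 141
73^32 ≡ 141^2 = 19881 ≡ 250
73^64 ≡ 250^2 = 62500 ≡ 91
73^128 ≡ 91^2 = 8281 ≡ 77
230 = 128 + 64 + 32 + 4 + 2, so 73^230 ≡ 77·91·250·95·55 ≡ 65 (mod 293)
140·65 = 9100 ≡ 17 (mod 293)
17 ≡ 17 (mod 293); signature holds.

verifies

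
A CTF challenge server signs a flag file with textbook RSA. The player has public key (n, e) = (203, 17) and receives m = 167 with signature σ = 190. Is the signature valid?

invalid

σ^17 mod 203 = 36
σ^17 mod 203 = 36, but m = 167.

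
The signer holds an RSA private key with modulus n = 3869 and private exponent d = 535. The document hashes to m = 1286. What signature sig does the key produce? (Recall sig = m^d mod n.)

2759

m^535 mod 3869 = 2759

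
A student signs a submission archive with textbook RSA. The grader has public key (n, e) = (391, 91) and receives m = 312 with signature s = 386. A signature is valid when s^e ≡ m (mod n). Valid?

yes

s^2 ≡ 386^2 = 148996 ≡ 25
s^4 ≡ 25^2 = 625 ≡ 234
s^8 ≡ 234^2 = 54756 ≡ 16
s^16 ≡ 16^2 = 256
s^32 ≡ 256^2 = 65536 ≡ 239
s^64 ≡ 239^2 = 57121 ≡ 35
91 = 64 + 16 + 8 + 2 + 1, so s^91 ≡ 35·256·16·25·386 ≡ 312 (mod 391)
312 = m, so the signature checks out.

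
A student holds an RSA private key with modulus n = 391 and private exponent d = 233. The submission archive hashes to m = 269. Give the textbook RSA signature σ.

3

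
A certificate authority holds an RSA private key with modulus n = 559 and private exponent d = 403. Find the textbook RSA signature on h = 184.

76

h^2 ≡ 184^2 = 33856 ≡ 316
h^4 ≡ 316^2 = 99856 ≡ 354
h^8 ≡ 354^2 = 125316 ≡ 100
h^16 ≡ 100^2 = 10000 ≡ 497
h^32 ≡ 497^2 = 247009 ≡ 490
h^64 ≡ 490^2 = 240100 ≡ 289
h^128 ≡ 289^2 = 83521 ≡ 230
h^256 ≡ 230^2 = 52900 ≡ 354
403 = 256 + 128 + 16 + 2 + 1, so h^403 ≡ 354·230·497·316·184 ≡ 76 (mod 559)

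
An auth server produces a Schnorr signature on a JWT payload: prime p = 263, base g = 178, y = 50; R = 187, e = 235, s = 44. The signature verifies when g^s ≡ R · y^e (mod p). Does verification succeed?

g^s mod p:
178^44 mod 263 = 98
R · y^e mod p:
50^235 mod 263 = 61
187·61 = 11407 ≡ 98 (mod 263)
98 ≡ 98 (mod 263); signature holds.

passes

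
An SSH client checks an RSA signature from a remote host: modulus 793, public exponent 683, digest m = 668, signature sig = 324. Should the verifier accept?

Squares mod 793: sig^1≡324, sig^2≡300, sig^4≡391, sig^8≡625, sig^16≡469, sig^32≡300, sig^64≡391, sig^128≡625, sig^256≡469, sig^512≡300
683 = 512 + 128 + 32 + 8 + 2 + 1, so sig^683 ≡ 300·625·300·625·300·324 ≡ 168 (mod 793)
168 ≠ 668, so verification fails.

reject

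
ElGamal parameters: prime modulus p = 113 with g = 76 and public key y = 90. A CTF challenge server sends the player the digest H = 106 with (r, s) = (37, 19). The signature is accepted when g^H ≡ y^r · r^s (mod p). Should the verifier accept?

accept

Left side g^H mod p:
76^2 = 5776 ≡ 13
76^4 ≡ 13^2 = 169 ≡ 56
76^8 ≡ 56^2 = 3136 ≡ 85
76^16 ≡ 85^2 = 7225 ≡ 106
76^32 ≡ 106^2 = 11236 ≡ 49
76^64 ≡ 49^2 = 2401 ≡ 28
106 = 64 + 32 + 8 + 2, so 76^106 ≡ 28·49·85·13 ≡ 52 (mod 113)
Right side y^r · r^s mod p:
90^2 = 8100 ≡ 77
90^4 ≡ 77^2 = 5929 ≡ 53
90^8 ≡ 53^2 = 2809 ≡ 97
90^16 ≡ 97^2 = 9409 ≡ 30
90^32 ≡ 30^2 = 900 ≡ 109
37 = 32 + 4 + 1, so 90^37 ≡ 109·53·90 ≡ 17 (mod 113)
37^2 = 1369 ≡ 13
37^4 ≡ 13^2 = 169 ≡ 56
37^8 ≡ 56^2 = 3136 ≡ 85
37^16 ≡ 85^2 = 7225 ≡ 106
19 = 16 + 2 + 1, so 37^19 ≡ 106·13·37 ≡ 23 (mod 113)
17·23 = 391 ≡ 52 (mod 113)
52 ≡ 52 (mod 113), so the signature is genuine.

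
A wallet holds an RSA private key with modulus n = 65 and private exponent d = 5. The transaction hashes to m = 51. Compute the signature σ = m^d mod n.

51

m^2 ≡ 51^2 = 2601 ≡ 1
m^4 ≡ 1^2 = 1
5 = 4 + 1, so m^5 ≡ 1·51 ≡ 51 (mod 65)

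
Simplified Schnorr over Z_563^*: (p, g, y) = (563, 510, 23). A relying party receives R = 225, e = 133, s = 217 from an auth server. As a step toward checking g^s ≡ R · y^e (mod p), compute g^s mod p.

181

510^2 = 260100 ≡ 557
510^4 ≡ 557^2 = 310249 ≡ 36
510^8 ≡ 36^2 = 1296 ≡ 170
510^16 ≡ 170^2 = 28900 ≡ 187
510^32 ≡ 187^2 = 34969 ≡ 63
510^64 ≡ 63^2 = 3969 ≡ 28
510^128 ≡ 28^2 = 784 ≡ 221
217 = 128 + 64 + 16 + 8 + 1, so 510^217 ≡ 221·28·187·170·510 ≡ 181 (mod 563)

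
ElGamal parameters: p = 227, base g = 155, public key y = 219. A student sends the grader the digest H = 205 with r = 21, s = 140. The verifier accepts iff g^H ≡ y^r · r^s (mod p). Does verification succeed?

passes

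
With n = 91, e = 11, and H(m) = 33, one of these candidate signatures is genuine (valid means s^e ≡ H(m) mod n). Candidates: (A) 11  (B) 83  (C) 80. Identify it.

Candidate A: Squares mod 91: 11^1≡11, 11^2≡30, 11^4≡81, 11^8≡9; 11 = 8 + 2 + 1, so 11^11 ≡ 9·30·11 ≡ 58 (mod 91)
Candidate B: Squares mod 91: 83^1≡83, 83^2≡64, 83^4≡1, 83^8≡1; 11 = 8 + 2 + 1, so 83^11 ≡ 1·64·83 ≡ 34 (mod 91)
Candidate C: Squares mod 91: 80^1≡80, 80^2≡30, 80^4≡81, 80^8≡9; 11 = 8 + 2 + 1, so 80^11 ≡ 9·30·80 ≡ 33 (mod 91)
  → matches H(m) = 33

C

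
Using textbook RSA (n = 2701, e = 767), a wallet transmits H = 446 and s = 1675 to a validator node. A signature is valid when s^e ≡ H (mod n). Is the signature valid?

invalid

Squares mod 2701: s^1≡1675, s^2≡1987, s^4≡2008, s^8≡2172, s^16≡1638, s^32≡951, s^64≡2267, s^128≡1987, s^256≡2008, s^512≡2172
767 = 512 + 128 + 64 + 32 + 16 + 8 + 4 + 2 + 1, so s^767 ≡ 2172·1987·2267·951·1638·2172·2008·1987·1675 ≡ 2320 (mod 2701)
The recovered value 2320 does not match the digest 446.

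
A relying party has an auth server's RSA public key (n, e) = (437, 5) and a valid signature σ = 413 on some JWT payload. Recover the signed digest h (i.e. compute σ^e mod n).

σ^5 mod 437 = 390

390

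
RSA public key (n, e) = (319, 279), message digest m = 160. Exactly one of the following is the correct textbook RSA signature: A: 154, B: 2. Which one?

B

Candidate A: Squares mod 319: 154^1≡154, 154^2≡110, 154^4≡297, 154^8≡165, 154^16≡110, 154^32≡297, 154^64≡165, 154^128≡110, 154^256≡297; 279 = 256 + 16 + 4 + 2 + 1, so 154^279 ≡ 297·110·297·110·154 ≡ 187 (mod 319)
Candidate B: Squares mod 319: 2^1≡2, 2^2≡4, 2^4≡16, 2^8≡256, 2^16≡141, 2^32≡103, 2^64≡82, 2^128≡25, 2^256≡306; 279 = 256 + 16 + 4 + 2 + 1, so 2^279 ≡ 306·141·16·4·2 ≡ 160 (mod 319)
  → matches m = 160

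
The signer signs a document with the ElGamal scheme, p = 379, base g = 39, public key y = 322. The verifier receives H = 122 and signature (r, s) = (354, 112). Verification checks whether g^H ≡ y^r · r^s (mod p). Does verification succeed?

fails

Left side g^H mod p:
Squares mod 379: 39^1≡39, 39^2≡5, 39^4≡25, 39^8≡246, 39^16≡255, 39^32≡216, 39^64≡39
122 = 64 + 32 + 16 + 8 + 2, so 39^122 ≡ 39·216·255·246·5 ≡ 91 (mod 379)
Right side y^r · r^s mod p:
Squares mod 379: 322^1≡322, 322^2≡217, 322^4≡93, 322^8≡311, 322^16≡76, 322^32≡91, 322^64≡322, 322^128≡217, 322^256≡93
354 = 256 + 64 + 32 + 2, so 322^354 ≡ 93·322·91·217 ≡ 195 (mod 379)
Squares mod 379: 354^1≡354, 354^2≡246, 354^4≡255, 354^8≡216, 354^16≡39, 354^32≡5, 354^64≡25
112 = 64 + 32 + 16, so 354^112 ≡ 25·5·39 ≡ 327 (mod 379)
195·327 = 63765 ≡ 93 (mod 379)
91 ≠ 93, so verification fails.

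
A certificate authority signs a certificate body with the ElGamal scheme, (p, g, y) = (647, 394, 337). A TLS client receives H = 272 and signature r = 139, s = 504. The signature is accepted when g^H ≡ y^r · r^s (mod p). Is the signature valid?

valid

Left side g^H mod p:
394^2 = 155236 ≡ 603
394^4 ≡ 603^2 = 363609 ≡ 642
394^8 ≡ 642^2 = 412164 ≡ 25
394^16 ≡ 25^2 = 625
394^32 ≡ 625^2 = 390625 ≡ 484
394^64 ≡ 484^2 = 234256 ≡ 42
394^128 ≡ 42^2 = 1764 ≡ 470
394^256 ≡ 470^2 = 220900 ≡ 273
272 = 256 + 16, so 394^272 ≡ 273·625 ≡ 464 (mod 647)
Right side y^r · r^s mod p:
337^2 = 113569 ≡ 344
337^4 ≡ 344^2 = 118336 ≡ 582
337^8 ≡ 582^2 = 338724 ≡ 343
337^16 ≡ 343^2 = 117649 ≡ 542
337^32 ≡ 542^2 = 293764 ≡ 26
337^64 ≡ 26^2 = 676 ≡ 29
337^128 ≡ 29^2 = 841 ≡ 194
139 = 128 + 8 + 2 + 1, so 337^139 ≡ 194·343·344·337 ≡ 261 (mod 647)
139^2 = 19321 ≡ 558
139^4 ≡ 558^2 = 311364 ≡ 157
139^8 ≡ 157^2 = 24649 ≡ 63
139^16 ≡ 63^2 = 3969 ≡ 87
139^32 ≡ 87^2 = 7569 ≡ 452
139^64 ≡ 452^2 = 204304 ≡ 499
139^128 ≡ 499^2 = 249001 ≡ 553
139^256 ≡ 553^2 = 305809 ≡ 425
504 = 256 + 128 + 64 + 32 + 16 + 8, so 139^504 ≡ 425·553·499·452·87·63 ≡ 505 (mod 647)
261·505 = 131805 ≡ 464 (mod 647)
464 ≡ 464 (mod 647), so the signature is genuine.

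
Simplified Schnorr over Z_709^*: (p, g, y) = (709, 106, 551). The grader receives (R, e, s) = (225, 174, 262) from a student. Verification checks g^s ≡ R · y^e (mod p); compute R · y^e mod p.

Squares mod 709: 551^1≡551, 551^2≡149, 551^4≡222, 551^8≡363, 551^16≡604, 551^32≡390, 551^64≡374, 551^128≡203
174 = 128 + 32 + 8 + 4 + 2, so 551^174 ≡ 203·390·363·222·149 ≡ 44 (mod 709)
R · y^e ≡ 225·44 = 9900 ≡ 683 (mod 709)

683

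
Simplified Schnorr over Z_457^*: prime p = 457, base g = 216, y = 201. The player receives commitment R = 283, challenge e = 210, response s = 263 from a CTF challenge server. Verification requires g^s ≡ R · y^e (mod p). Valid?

g^s mod p:
216^2 = 46656 ≡ 42
216^4 ≡ 42^2 = 1764 ≡ 393
216^8 ≡ 393^2 = 154449 ≡ 440
216^16 ≡ 440^2 = 193600 ≡ 289
216^32 ≡ 289^2 = 83521 ≡ 347
216^64 ≡ 347^2 = 120409 ≡ 218
216^128 ≡ 218^2 = 47524 ≡ 453
216^256 ≡ 453^2 = 205209 ≡ 16
263 = 256 + 4 + 2 + 1, so 216^263 ≡ 16·393·42·216 ≡ 168 (mod 457)
R · y^e mod p:
201^2 = 40401 ≡ 185
201^4 ≡ 185^2 = 34225 ≡ 407
201^8 ≡ 407^2 = 165649 ≡ 215
201^16 ≡ 215^2 = 46225 ≡ 68
201^32 ≡ 68^2 = 4624 ≡ 54
201^64 ≡ 54^2 = 2916 ≡ 174
201^128 ≡ 174^2 = 30276 ≡ 114
210 = 128 + 64 + 16 + 2, so 201^210 ≡ 114·174·68·185 ≡ 256 (mod 457)
283·256 = 72448 ≡ 242 (mod 457)
168 ≠ 242; the check fails.

no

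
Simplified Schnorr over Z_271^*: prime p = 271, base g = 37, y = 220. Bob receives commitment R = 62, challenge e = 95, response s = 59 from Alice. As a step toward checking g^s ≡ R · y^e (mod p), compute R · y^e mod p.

220^2 = 48400 ≡ 162
220^4 ≡ 162^2 = 26244 ≡ 228
220^8 ≡ 228^2 = 51984 ≡ 223
220^16 ≡ 223^2 = 49729 ≡ 136
220^32 ≡ 136^2 = 18496 ≡ 68
220^64 ≡ 68^2 = 4624 ≡ 17
95 = 64 + 16 + 8 + 4 + 2 + 1, so 220^95 ≡ 17·136·223·228·162·220 ≡ 158 (mod 271)
R · y^e ≡ 62·158 = 9796 ≡ 40 (mod 271)

40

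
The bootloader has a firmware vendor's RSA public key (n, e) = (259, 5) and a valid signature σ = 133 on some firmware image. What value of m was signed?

161

σ^2 ≡ 133^2 = 17689 ≡ 77
σ^4 ≡ 77^2 = 5929 ≡ 231
5 = 4 + 1, so σ^5 ≡ 231·133 ≡ 161 (mod 259)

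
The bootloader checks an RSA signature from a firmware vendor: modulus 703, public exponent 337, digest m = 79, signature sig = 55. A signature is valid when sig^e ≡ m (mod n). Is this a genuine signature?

forged

Squares mod 703: sig^1≡55, sig^2≡213, sig^4≡377, sig^8≡123, sig^16≡366, sig^32≡386, sig^64≡663, sig^128≡194, sig^256≡377
337 = 256 + 64 + 16 + 1, so sig^337 ≡ 377·663·366·55 ≡ 624 (mod 703)
The recovered value 624 does not match the digest 79.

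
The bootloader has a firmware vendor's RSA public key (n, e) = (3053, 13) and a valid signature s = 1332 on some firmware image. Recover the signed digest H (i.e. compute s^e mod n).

128

Squares mod 3053: s^1≡1332, s^2≡431, s^4≡2581, s^8≡2968
13 = 8 + 4 + 1, so s^13 ≡ 2968·2581·1332 ≡ 128 (mod 3053)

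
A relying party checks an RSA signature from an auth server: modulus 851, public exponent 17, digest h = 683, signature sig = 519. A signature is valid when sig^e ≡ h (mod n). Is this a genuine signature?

Squares mod 851: sig^1≡519, sig^2≡445, sig^4≡593, sig^8≡186, sig^16≡556
17 = 16 + 1, so sig^17 ≡ 556·519 ≡ 75 (mod 851)
sig^17 mod 851 = 75, but h = 683.

forged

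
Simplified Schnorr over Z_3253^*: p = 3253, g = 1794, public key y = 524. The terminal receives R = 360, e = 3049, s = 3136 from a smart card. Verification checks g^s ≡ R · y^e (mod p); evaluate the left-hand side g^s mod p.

329

1794^3136 mod 3253 = 329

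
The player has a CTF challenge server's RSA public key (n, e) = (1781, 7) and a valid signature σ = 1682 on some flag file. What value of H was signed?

671

σ^2 ≡ 1682^2 = 2829124 ≡ 896
σ^4 ≡ 896^2 = 802816 ≡ 1366
7 = 4 + 2 + 1, so σ^7 ≡ 1366·896·1682 ≡ 671 (mod 1781)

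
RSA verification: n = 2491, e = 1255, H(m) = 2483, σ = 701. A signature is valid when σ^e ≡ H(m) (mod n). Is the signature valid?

σ^2 ≡ 701^2 = 491401 ≡ 674
σ^4 ≡ 674^2 = 454276 ≡ 914
σ^8 ≡ 914^2 = 835396 ≡ 911
σ^16 ≡ 911^2 = 829921 ≡ 418
σ^32 ≡ 418^2 = 174724 ≡ 354
σ^64 ≡ 354^2 = 125316 ≡ 766
σ^128 ≡ 766^2 = 586756 ≡ 1371
σ^256 ≡ 1371^2 = 1879641 ≡ 1427
σ^512 ≡ 1427^2 = 2036329 ≡ 1182
σ^1024 ≡ 1182^2 = 1397124 ≡ 2164
1255 = 1024 + 128 + 64 + 32 + 4 + 2 + 1, so σ^1255 ≡ 2164·1371·766·354·914·674·701 ≡ 2483 (mod 2491)
2483 = H(m), so the signature checks out.

valid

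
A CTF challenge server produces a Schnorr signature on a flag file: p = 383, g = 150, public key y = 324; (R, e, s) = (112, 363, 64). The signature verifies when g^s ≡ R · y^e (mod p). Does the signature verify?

does not verify

g^s mod p:
Squares mod 383: 150^1≡150, 150^2≡286, 150^4≡217, 150^8≡363, 150^16≡17, 150^32≡289, 150^64≡27
150^64 ≡ 27 (mod 383)
R · y^e mod p:
Squares mod 383: 324^1≡324, 324^2≡34, 324^4≡7, 324^8≡49, 324^16≡103, 324^32≡268, 324^64≡203, 324^128≡228, 324^256≡279
363 = 256 + 64 + 32 + 8 + 2 + 1, so 324^363 ≡ 279·203·268·49·34·324 ≡ 146 (mod 383)
112·146 = 16352 ≡ 266 (mod 383)
27 ≠ 266; the check fails.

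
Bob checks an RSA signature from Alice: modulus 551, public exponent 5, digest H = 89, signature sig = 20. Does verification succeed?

fails

sig^2 ≡ 20^2 = 400
sig^4 ≡ 400^2 = 160000 ≡ 210
5 = 4 + 1, so sig^5 ≡ 210·20 ≡ 343 (mod 551)
343 ≠ 89, so verification fails.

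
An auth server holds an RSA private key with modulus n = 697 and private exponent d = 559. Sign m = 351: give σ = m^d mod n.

558

Squares mod 697: m^1≡351, m^2≡529, m^4≡344, m^8≡543, m^16≡18, m^32≡324, m^64≡426, m^128≡256, m^256≡18, m^512≡324
559 = 512 + 32 + 8 + 4 + 2 + 1, so m^559 ≡ 324·324·543·344·529·351 ≡ 558 (mod 697)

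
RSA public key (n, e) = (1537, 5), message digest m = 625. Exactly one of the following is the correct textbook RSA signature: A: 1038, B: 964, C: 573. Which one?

B

Candidate A: Squares mod 1537: 1038^1≡1038, 1038^2≡7, 1038^4≡49; 5 = 4 + 1, so 1038^5 ≡ 49·1038 ≡ 141 (mod 1537)
Candidate B: Squares mod 1537: 964^1≡964, 964^2≡948, 964^4≡1096; 5 = 4 + 1, so 964^5 ≡ 1096·964 ≡ 625 (mod 1537)
  → matches m = 625
Candidate C: Squares mod 1537: 573^1≡573, 573^2≡948, 573^4≡1096; 5 = 4 + 1, so 573^5 ≡ 1096·573 ≡ 912 (mod 1537)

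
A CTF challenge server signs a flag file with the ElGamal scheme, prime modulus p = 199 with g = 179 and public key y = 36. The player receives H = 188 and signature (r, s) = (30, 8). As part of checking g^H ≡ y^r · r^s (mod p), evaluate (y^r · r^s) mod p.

56

36^2 = 1296 ≡ 102
36^4 ≡ 102^2 = 10404 ≡ 56
36^8 ≡ 56^2 = 3136 ≡ 151
36^16 ≡ 151^2 = 22801 ≡ 115
30 = 16 + 8 + 4 + 2, so 36^30 ≡ 115·151·56·102 ≡ 116 (mod 199)
30^2 = 900 ≡ 104
30^4 ≡ 104^2 = 10816 ≡ 70
30^8 ≡ 70^2 = 4900 ≡ 124
y^r · r^s ≡ 116·124 = 14384 ≡ 56 (mod 199)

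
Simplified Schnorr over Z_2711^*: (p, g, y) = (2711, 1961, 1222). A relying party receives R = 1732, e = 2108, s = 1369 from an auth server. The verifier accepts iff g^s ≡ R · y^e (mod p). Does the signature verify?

verifies

g^s mod p:
1961^2 = 3845521 ≡ 1323
1961^4 ≡ 1323^2 = 1750329 ≡ 1734
1961^8 ≡ 1734^2 = 3006756 ≡ 257
1961^16 ≡ 257^2 = 66049 ≡ 985
1961^32 ≡ 985^2 = 970225 ≡ 2398
1961^64 ≡ 2398^2 = 5750404 ≡ 373
1961^128 ≡ 373^2 = 139129 ≡ 868
1961^256 ≡ 868^2 = 753424 ≡ 2477
1961^512 ≡ 2477^2 = 6135529 ≡ 536
1961^1024 ≡ 536^2 = 287296 ≡ 2641
1369 = 1024 + 256 + 64 + 16 + 8 + 1, so 1961^1369 ≡ 2641·2477·373·985·257·1961 ≡ 1073 (mod 2711)
R · y^e mod p:
1222^2 = 1493284 ≡ 2234
1222^4 ≡ 2234^2 = 4990756 ≡ 2516
1222^8 ≡ 2516^2 = 6330256 ≡ 71
1222^16 ≡ 71^2 = 5041 ≡ 2330
1222^32 ≡ 2330^2 = 5428900 ≡ 1478
1222^64 ≡ 1478^2 = 2184484 ≡ 2129
1222^128 ≡ 2129^2 = 4532641 ≡ 2560
1222^256 ≡ 2560^2 = 6553600 ≡ 1113
1222^512 ≡ 1113^2 = 1238769 ≡ 2553
1222^1024 ≡ 2553^2 = 6517809 ≡ 565
1222^2048 ≡ 565^2 = 319225 ≡ 2038
2108 = 2048 + 32 + 16 + 8 + 4, so 1222^2108 ≡ 2038·1478·2330·71·2516 ≡ 2037 (mod 2711)
1732·2037 = 3528084 ≡ 1073 (mod 2711)
1073 ≡ 1073 (mod 2711); signature holds.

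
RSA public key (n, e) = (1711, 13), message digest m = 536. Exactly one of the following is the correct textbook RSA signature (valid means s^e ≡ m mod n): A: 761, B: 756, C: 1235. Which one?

B

Candidate A: Squares mod 1711: 761^1≡761, 761^2≡803, 761^4≡1473, 761^8≡181; 13 = 8 + 4 + 1, so 761^13 ≡ 181·1473·761 ≡ 402 (mod 1711)
Candidate B: Squares mod 1711: 756^1≡756, 756^2≡62, 756^4≡422, 756^8≡140; 13 = 8 + 4 + 1, so 756^13 ≡ 140·422·756 ≡ 536 (mod 1711)
  → matches m = 536
Candidate C: Squares mod 1711: 1235^1≡1235, 1235^2≡724, 1235^4≡610, 1235^8≡813; 13 = 8 + 4 + 1, so 1235^13 ≡ 813·610·1235 ≡ 568 (mod 1711)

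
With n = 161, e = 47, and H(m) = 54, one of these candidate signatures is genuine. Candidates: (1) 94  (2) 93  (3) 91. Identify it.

1

Candidate 1: Squares mod 161: 94^1≡94, 94^2≡142, 94^4≡39, 94^8≡72, 94^16≡32, 94^32≡58; 47 = 32 + 8 + 4 + 2 + 1, so 94^47 ≡ 58·72·39·142·94 ≡ 54 (mod 161)
  → matches H(m) = 54
Candidate 2: Squares mod 161: 93^1≡93, 93^2≡116, 93^4≡93, 93^8≡116, 93^16≡93, 93^32≡116; 47 = 32 + 8 + 4 + 2 + 1, so 93^47 ≡ 116·116·93·116·93 ≡ 116 (mod 161)
Candidate 3: Squares mod 161: 91^1≡91, 91^2≡70, 91^4≡70, 91^8≡70, 91^16≡70, 91^32≡70; 47 = 32 + 8 + 4 + 2 + 1, so 91^47 ≡ 70·70·70·70·91 ≡ 91 (mod 161)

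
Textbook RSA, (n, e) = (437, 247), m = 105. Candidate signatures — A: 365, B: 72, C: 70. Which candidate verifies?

Candidate A: 365^247 mod 437 = 332
Candidate B: 72^247 mod 437 = 105
  → matches m = 105
Candidate C: 70^247 mod 437 = 300

B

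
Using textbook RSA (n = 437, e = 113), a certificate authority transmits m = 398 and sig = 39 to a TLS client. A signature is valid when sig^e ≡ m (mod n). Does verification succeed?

Squares mod 437: sig^1≡39, sig^2≡210, sig^4≡400, sig^8≡58, sig^16≡305, sig^32≡381, sig^64≡77
113 = 64 + 32 + 16 + 1, so sig^113 ≡ 77·381·305·39 ≡ 324 (mod 437)
sig^113 mod 437 = 324, but m = 398.

fails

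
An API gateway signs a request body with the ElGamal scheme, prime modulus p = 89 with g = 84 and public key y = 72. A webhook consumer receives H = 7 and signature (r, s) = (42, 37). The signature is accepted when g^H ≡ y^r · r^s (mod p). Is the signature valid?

valid

Left side g^H mod p:
84^7 mod 89 = 17
Right side y^r · r^s mod p:
72^42 mod 89 = 85
42^37 mod 89 = 18
85·18 = 1530 ≡ 17 (mod 89)
17 ≡ 17 (mod 89), so the signature is genuine.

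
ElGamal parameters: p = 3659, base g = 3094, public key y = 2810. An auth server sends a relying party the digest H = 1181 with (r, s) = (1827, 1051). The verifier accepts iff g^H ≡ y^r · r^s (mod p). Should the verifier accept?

accept

Left side g^H mod p:
3094^2 = 9572836 ≡ 892
3094^4 ≡ 892^2 = 795664 ≡ 1661
3094^8 ≡ 1661^2 = 2758921 ≡ 35
3094^16 ≡ 35^2 = 1225
3094^32 ≡ 1225^2 = 1500625 ≡ 435
3094^64 ≡ 435^2 = 189225 ≡ 2616
3094^128 ≡ 2616^2 = 6843456 ≡ 1126
3094^256 ≡ 1126^2 = 1267876 ≡ 1862
3094^512 ≡ 1862^2 = 3467044 ≡ 1971
3094^1024 ≡ 1971^2 = 3884841 ≡ 2642
1181 = 1024 + 128 + 16 + 8 + 4 + 1, so 3094^1181 ≡ 2642·1126·1225·35·1661·3094 ≡ 570 (mod 3659)
Right side y^r · r^s mod p:
2810^2 = 7896100 ≡ 3637
2810^4 ≡ 3637^2 = 13227769 ≡ 484
2810^8 ≡ 484^2 = 234256 ≡ 80
2810^16 ≡ 80^2 = 6400 ≡ 2741
2810^32 ≡ 2741^2 = 7513081 ≡ 1154
2810^64 ≡ 1154^2 = 1331716 ≡ 3499
2810^128 ≡ 3499^2 = 12243001 ≡ 3646
2810^256 ≡ 3646^2 = 13293316 ≡ 169
2810^512 ≡ 169^2 = 28561 ≡ 2948
2810^1024 ≡ 2948^2 = 8690704 ≡ 579
1827 = 1024 + 512 + 256 + 32 + 2 + 1, so 2810^1827 ≡ 579·2948·169·1154·3637·2810 ≡ 3160 (mod 3659)
1827^2 = 3337929 ≡ 921
1827^4 ≡ 921^2 = 848241 ≡ 3012
1827^8 ≡ 3012^2 = 9072144 ≡ 1483
1827^16 ≡ 1483^2 = 2199289 ≡ 230
1827^32 ≡ 230^2 = 52900 ≡ 1674
1827^64 ≡ 1674^2 = 2802276 ≡ 3141
1827^128 ≡ 3141^2 = 9865881 ≡ 1217
1827^256 ≡ 1217^2 = 1481089 ≡ 2853
1827^512 ≡ 2853^2 = 8139609 ≡ 1993
1827^1024 ≡ 1993^2 = 3972049 ≡ 2034
1051 = 1024 + 16 + 8 + 2 + 1, so 1827^1051 ≡ 2034·230·1483·921·1827 ≡ 2096 (mod 3659)
3160·2096 = 6623360 ≡ 570 (mod 3659)
570 ≡ 570 (mod 3659), so the signature is genuine.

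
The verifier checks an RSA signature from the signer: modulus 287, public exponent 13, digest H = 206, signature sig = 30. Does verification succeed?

fails

sig^2 ≡ 30^2 = 900 ≡ 39
sig^4 ≡ 39^2 = 1521 ≡ 86
sig^8 ≡ 86^2 = 7396 ≡ 221
13 = 8 + 4 + 1, so sig^13 ≡ 221·86·30 ≡ 198 (mod 287)
The recovered value 198 does not match the digest 206.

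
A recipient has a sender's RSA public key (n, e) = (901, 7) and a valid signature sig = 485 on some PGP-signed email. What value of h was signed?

sig^7 mod 901 = 631

631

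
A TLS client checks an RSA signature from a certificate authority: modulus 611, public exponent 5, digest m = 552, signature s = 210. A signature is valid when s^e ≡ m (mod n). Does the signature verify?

verifies

s^2 ≡ 210^2 = 44100 ≡ 108
s^4 ≡ 108^2 = 11664 ≡ 55
5 = 4 + 1, so s^5 ≡ 55·210 ≡ 552 (mod 611)
s^5 mod 611 = 552 matches m.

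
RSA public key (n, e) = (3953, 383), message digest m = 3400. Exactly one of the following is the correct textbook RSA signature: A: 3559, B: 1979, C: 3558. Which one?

Candidate A: Squares mod 3953: 3559^1≡3559, 3559^2≡1069, 3559^4≡344, 3559^8≡3699, 3559^16≡1268, 3559^32≡2906, 3559^64≡1228, 3559^128≡1891, 3559^256≡2369; 383 = 256 + 64 + 32 + 16 + 8 + 4 + 2 + 1, so 3559^383 ≡ 2369·1228·2906·1268·3699·344·1069·3559 ≡ 3529 (mod 3953)
Candidate B: Squares mod 3953: 1979^1≡1979, 1979^2≡2971, 1979^4≡3745, 1979^8≡3734, 1979^16≡525, 1979^32≡2868, 1979^64≡3184, 1979^128≡2364, 1979^256≡2907; 383 = 256 + 64 + 32 + 16 + 8 + 4 + 2 + 1, so 1979^383 ≡ 2907·3184·2868·525·3734·3745·2971·1979 ≡ 3896 (mod 3953)
Candidate C: Squares mod 3953: 3558^1≡3558, 3558^2≡1858, 3558^4≡1195, 3558^8≡992, 3558^16≡3720, 3558^32≡2900, 3558^64≡1969, 3558^128≡3021, 3558^256≡2917; 383 = 256 + 64 + 32 + 16 + 8 + 4 + 2 + 1, so 3558^383 ≡ 2917·1969·2900·3720·992·1195·1858·3558 ≡ 3400 (mod 3953)
  → matches m = 3400

C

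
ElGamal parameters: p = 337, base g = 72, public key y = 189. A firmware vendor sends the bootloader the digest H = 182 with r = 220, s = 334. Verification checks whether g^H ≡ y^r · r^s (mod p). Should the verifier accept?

Left side g^H mod p:
72^2 = 5184 ≡ 129
72^4 ≡ 129^2 = 16641 ≡ 128
72^8 ≡ 128^2 = 16384 ≡ 208
72^16 ≡ 208^2 = 43264 ≡ 128
72^32 ≡ 128^2 = 16384 ≡ 208
72^64 ≡ 208^2 = 43264 ≡ 128
72^128 ≡ 128^2 = 16384 ≡ 208
182 = 128 + 32 + 16 + 4 + 2, so 72^182 ≡ 208·208·128·128·129 ≡ 129 (mod 337)
Right side y^r · r^s mod p:
189^2 = 35721 ≡ 336
189^4 ≡ 336^2 = 112896 ≡ 1
189^8 ≡ 1^2 = 1
189^16 ≡ 1^2 = 1
189^32 ≡ 1^2 = 1
189^64 ≡ 1^2 = 1
189^128 ≡ 1^2 = 1
220 = 128 + 64 + 16 + 8 + 4, so 189^220 ≡ 1·1·1·1·1 ≡ 1 (mod 337)
220^2 = 48400 ≡ 209
220^4 ≡ 209^2 = 43681 ≡ 208
220^8 ≡ 208^2 = 43264 ≡ 128
220^16 ≡ 128^2 = 16384 ≡ 208
220^32 ≡ 208^2 = 43264 ≡ 128
220^64 ≡ 128^2 = 16384 ≡ 208
220^128 ≡ 208^2 = 43264 ≡ 128
220^256 ≡ 128^2 = 16384 ≡ 208
334 = 256 + 64 + 8 + 4 + 2, so 220^334 ≡ 208·208·128·208·209 ≡ 129 (mod 337)
1·129 = 129 ≡ 129 (mod 337)
129 ≡ 129 (mod 337), so the signature is genuine.

accept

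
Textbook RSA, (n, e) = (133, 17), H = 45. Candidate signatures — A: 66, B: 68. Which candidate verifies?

Candidate A: 66^2 = 4356 ≡ 100; 66^4 ≡ 100^2 = 10000 ≡ 25; 66^8 ≡ 25^2 = 625 ≡ 93; 66^16 ≡ 93^2 = 8649 ≡ 4; 17 = 16 + 1, so 66^17 ≡ 4·66 ≡ 131 (mod 133)
Candidate B: 68^2 = 4624 ≡ 102; 68^4 ≡ 102^2 = 10404 ≡ 30; 68^8 ≡ 30^2 = 900 ≡ 102; 68^16 ≡ 102^2 = 10404 ≡ 30; 17 = 16 + 1, so 68^17 ≡ 30·68 ≡ 45 (mod 133)
  → matches H = 45

B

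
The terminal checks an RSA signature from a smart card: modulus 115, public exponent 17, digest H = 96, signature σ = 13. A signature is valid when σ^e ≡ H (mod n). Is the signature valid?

σ^2 ≡ 13^2 = 169 ≡ 54
σ^4 ≡ 54^2 = 2916 ≡ 41
σ^8 ≡ 41^2 = 1681 ≡ 71
σ^16 ≡ 71^2 = 5041 ≡ 96
17 = 16 + 1, so σ^17 ≡ 96·13 ≡ 98 (mod 115)
The recovered value 98 does not match the digest 96.

invalid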